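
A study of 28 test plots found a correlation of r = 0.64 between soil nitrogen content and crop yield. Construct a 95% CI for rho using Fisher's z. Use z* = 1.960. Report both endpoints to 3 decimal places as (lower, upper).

Fisher z: z_r = atanh(r) = ½·ln((1+0.64)/(1−0.64)) = 0.758174
SE(z) = 1/√(n−3) = 1/√25 = 0.200000
95% ⇒ z* = 1.960; margin = 1.960·0.200000 = 0.392000
CI on z-scale: (0.366174, 1.150174)
Back-transform: tanh(0.366174) = 0.350641, tanh(1.150174) = 0.817812

(0.351, 0.818)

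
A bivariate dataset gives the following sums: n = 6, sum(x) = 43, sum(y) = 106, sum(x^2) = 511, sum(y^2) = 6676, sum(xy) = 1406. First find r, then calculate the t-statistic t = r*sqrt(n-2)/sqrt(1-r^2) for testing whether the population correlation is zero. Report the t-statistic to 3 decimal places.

S_xy = nΣxy − ΣxΣy = 6·1406 − 43·106 = 8436 − 4558 = 3878
S_xx = nΣx² − (Σx)² = 6·511 − 43² = 3066 − 1849 = 1217
S_yy = nΣy² − (Σy)² = 6·6676 − 106² = 40056 − 11236 = 28820
r = S_xy / √(S_xx·S_yy) = 3878 / √(1217·28820) = 3878 / √35073940 = 3878 / 5922.3256 = 0.6548
t = r·√(n−2)/√(1−r²) = 0.6548·√4 / √(1−0.428763) = 1.309600 / 0.755802 = 1.733

1.733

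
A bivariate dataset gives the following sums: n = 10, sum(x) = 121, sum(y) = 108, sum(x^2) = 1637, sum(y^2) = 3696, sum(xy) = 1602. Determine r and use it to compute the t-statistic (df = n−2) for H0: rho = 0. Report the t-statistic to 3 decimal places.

Numerator: nΣxy − (Σx)(Σy) = 10·1602 − (121)(108) = 2952
Denominator: √[(nΣx²−(Σx)²)(nΣy²−(Σy)²)]
  nΣx²−(Σx)² = 10·1637 − 14641 = 1729;  nΣy²−(Σy)² = 10·3696 − 11664 = 25296
  √(1729·25296) = √43736784 = 6613.3792
r = 2952 / 6613.3792 = 0.4464
t = r·√(n−2)/√(1−r²) = 0.4464·√8 / √(1−0.199273) = 1.262610 / 0.894834 = 1.411

1.411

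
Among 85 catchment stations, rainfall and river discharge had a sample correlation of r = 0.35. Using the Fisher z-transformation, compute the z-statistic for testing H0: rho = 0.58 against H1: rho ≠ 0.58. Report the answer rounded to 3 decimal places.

-2.690

Fisher z: atanh(0.35) = 0.365444, atanh(0.58) = 0.662463
z = (z_r − z_0)·√(n−3) = (0.365444 − 0.662463)·√82 = -0.297019 · 9.055385 = -2.690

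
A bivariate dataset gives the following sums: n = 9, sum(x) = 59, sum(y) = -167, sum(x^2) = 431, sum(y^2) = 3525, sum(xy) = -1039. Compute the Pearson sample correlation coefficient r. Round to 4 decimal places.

0.4063

S_xy = nΣxy − ΣxΣy = 9·(-1039) − 59·(-167) = -9351 − (-9853) = 502
S_xx = nΣx² − (Σx)² = 9·431 − 59² = 3879 − 3481 = 398
S_yy = nΣy² − (Σy)² = 9·3525 − (-167)² = 31725 − 27889 = 3836
r = S_xy / √(S_xx·S_yy) = 502 / √(398·3836) = 502 / √1526728 = 502 / 1235.6084 = 0.4063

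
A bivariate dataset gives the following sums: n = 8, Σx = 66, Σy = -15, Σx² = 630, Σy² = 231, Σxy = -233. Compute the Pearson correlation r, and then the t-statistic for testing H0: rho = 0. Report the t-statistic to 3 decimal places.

Numerator: nΣxy − (Σx)(Σy) = 8·(-233) − (66)(-15) = -874
Denominator: √[(nΣx²−(Σx)²)(nΣy²−(Σy)²)]
  nΣx²−(Σx)² = 8·630 − 4356 = 684;  nΣy²−(Σy)² = 8·231 − 225 = 1623
  √(684·1623) = √1110132 = 1053.6280
r = -874 / 1053.6280 = -0.8295
t = r·√(n−2)/√(1−r²) = -0.8295·√6 / √(1−0.688070) = -2.031852 / 0.558507 = -3.638

-3.638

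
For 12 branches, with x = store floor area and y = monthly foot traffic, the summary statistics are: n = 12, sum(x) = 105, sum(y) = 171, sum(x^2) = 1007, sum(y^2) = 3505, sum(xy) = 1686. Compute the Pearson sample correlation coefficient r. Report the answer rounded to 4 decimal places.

Numerator: nΣxy − (Σx)(Σy) = 12·1686 − (105)(171) = 2277
Denominator: √[(nΣx²−(Σx)²)(nΣy²−(Σy)²)]
  nΣx²−(Σx)² = 12·1007 − 11025 = 1059;  nΣy²−(Σy)² = 12·3505 − 29241 = 12819
  √(1059·12819) = √13575321 = 3684.4702
r = 2277 / 3684.4702 = 0.6180

0.6180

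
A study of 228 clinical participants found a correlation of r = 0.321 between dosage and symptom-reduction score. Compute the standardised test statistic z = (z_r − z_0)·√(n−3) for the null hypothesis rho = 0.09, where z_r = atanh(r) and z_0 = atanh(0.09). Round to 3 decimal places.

3.638

Fisher z: atanh(0.321) = 0.332762, atanh(0.09) = 0.090244
z = (z_r − z_0)·√(n−3) = (0.332762 − 0.090244)·√225 = 0.242518 · 15.000000 = 3.638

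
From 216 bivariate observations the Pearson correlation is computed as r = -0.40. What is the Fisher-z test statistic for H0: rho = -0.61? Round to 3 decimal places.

4.163

Fisher z: atanh(-0.40) = -0.423649, atanh(-0.61) = -0.708921
z = (z_r − z_0)·√(n−3) = (-0.423649 − (-0.708921))·√213 = 0.285272 · 14.594520 = 4.163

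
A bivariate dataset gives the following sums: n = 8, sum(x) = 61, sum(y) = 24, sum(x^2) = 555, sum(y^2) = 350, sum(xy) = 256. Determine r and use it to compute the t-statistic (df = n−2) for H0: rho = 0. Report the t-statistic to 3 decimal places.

Numerator: nΣxy − (Σx)(Σy) = 8·256 − (61)(24) = 584
Denominator: √[(nΣx²−(Σx)²)(nΣy²−(Σy)²)]
  nΣx²−(Σx)² = 8·555 − 3721 = 719;  nΣy²−(Σy)² = 8·350 − 576 = 2224
  √(719·2224) = √1599056 = 1264.5379
r = 584 / 1264.5379 = 0.4618
t = r·√(n−2)/√(1−r²) = 0.4618·√6 / √(1−0.213259) = 1.131174 / 0.886984 = 1.275

1.275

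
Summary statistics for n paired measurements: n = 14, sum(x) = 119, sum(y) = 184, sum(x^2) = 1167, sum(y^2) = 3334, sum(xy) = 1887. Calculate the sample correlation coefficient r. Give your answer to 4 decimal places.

0.8560

S_xy = nΣxy − ΣxΣy = 14·1887 − 119·184 = 26418 − 21896 = 4522
S_xx = nΣx² − (Σx)² = 14·1167 − 119² = 16338 − 14161 = 2177
S_yy = nΣy² − (Σy)² = 14·3334 − 184² = 46676 − 33856 = 12820
r = S_xy / √(S_xx·S_yy) = 4522 / √(2177·12820) = 4522 / √27909140 = 4522 / 5282.9102 = 0.8560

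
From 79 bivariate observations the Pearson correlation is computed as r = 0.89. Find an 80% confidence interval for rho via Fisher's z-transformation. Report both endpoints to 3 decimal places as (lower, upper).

(0.855, 0.917)

Fisher z: z_r = atanh(r) = ½·ln((1+0.89)/(1−0.89)) = 1.421926
SE(z) = 1/√(n−3) = 1/√76 = 0.114708
80% ⇒ z* = 1.282; margin = 1.282·0.114708 = 0.147056
CI on z-scale: (1.274870, 1.568982)
Back-transform: tanh(1.274870) = 0.855112, tanh(1.568982) = 0.916864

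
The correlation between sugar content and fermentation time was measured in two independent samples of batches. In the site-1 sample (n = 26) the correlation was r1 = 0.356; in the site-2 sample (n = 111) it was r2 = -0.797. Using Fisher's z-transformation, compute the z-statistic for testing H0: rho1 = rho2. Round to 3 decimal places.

Fisher z-transforms: z1 = atanh(0.356) = 0.372298, z2 = atanh(-0.797) = -1.090334; difference d = 1.462632
Var(d) = 1/23 + 1/108 = 0.0434783 + 0.0092593 = 0.0527376
z = d/√Var(d) = 1.462632 / √0.0527376 = 1.462632 / 0.229647 = 6.369

6.369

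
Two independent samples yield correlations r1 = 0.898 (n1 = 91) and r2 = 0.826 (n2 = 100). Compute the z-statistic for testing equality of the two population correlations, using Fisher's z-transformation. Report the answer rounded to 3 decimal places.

z1 = atanh(0.898) = 1.461792,  z2 = atanh(0.826) = 1.175414
SE = √(1/(n1−3) + 1/(n2−3)) = √(1/88 + 1/97) = √(0.0113636 + 0.0103093) = √0.0216729 = 0.147217
z = (z1 − z2)/SE = (1.461792 − 1.175414) / 0.147217 = 0.286378 / 0.147217 = 1.945

1.945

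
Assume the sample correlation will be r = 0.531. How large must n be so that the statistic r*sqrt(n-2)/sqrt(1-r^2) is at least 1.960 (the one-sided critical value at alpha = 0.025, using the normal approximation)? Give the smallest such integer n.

r√(n−2)/√(1−r²) ≥ 1.960  ⇔  n−2 ≥ (1.960)²·(1−r²)/r²
(1−r²)/r² = (1−0.281961)/0.281961 = 2.5466
n ≥ 2 + 3.8416·2.5466 = 2 + 9.7830 = 11.7830
⌈11.7830⌉ = 12

12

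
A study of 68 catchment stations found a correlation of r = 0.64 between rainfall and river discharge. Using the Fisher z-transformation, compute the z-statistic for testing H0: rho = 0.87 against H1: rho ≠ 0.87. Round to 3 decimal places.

Fisher z: atanh(0.64) = 0.758174, atanh(0.87) = 1.333080
z = (z_r − z_0)·√(n−3) = (0.758174 − 1.333080)·√65 = -0.574906 · 8.062258 = -4.635

-4.635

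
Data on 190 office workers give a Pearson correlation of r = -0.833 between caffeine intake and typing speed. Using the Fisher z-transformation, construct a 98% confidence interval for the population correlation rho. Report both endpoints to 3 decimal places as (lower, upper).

z_r = atanh(-0.833) = -1.197858;  SE = 1/√(n−3) = 1/√187 = 0.073127
z-limits: -1.197858 ± 2.326·0.073127 = -1.197858 ± 0.170093 = [-1.367951, -1.027765]
ρ-limits: (tanh -1.367951, tanh -1.027765) = (-0.878, -0.773)

(-0.878, -0.773)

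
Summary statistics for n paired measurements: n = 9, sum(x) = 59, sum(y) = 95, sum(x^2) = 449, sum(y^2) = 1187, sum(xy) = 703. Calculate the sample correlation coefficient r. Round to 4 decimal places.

0.7493

Numerator: nΣxy − (Σx)(Σy) = 9·703 − (59)(95) = 722
Denominator: √[(nΣx²−(Σx)²)(nΣy²−(Σy)²)]
  nΣx²−(Σx)² = 9·449 − 3481 = 560;  nΣy²−(Σy)² = 9·1187 − 9025 = 1658
  √(560·1658) = √928480 = 963.5767
r = 722 / 963.5767 = 0.7493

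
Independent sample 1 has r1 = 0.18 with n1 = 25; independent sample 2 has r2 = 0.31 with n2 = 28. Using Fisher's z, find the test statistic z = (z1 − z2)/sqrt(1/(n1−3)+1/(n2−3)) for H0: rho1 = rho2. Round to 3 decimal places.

-0.474

z1 = atanh(0.18) = 0.181983,  z2 = atanh(0.31) = 0.320545
SE = √(1/(n1−3) + 1/(n2−3)) = √(1/22 + 1/25) = √(0.0454545 + 0.0400000) = √0.0854545 = 0.292326
z = (z1 − z2)/SE = (0.181983 − 0.320545) / 0.292326 = -0.138562 / 0.292326 = -0.474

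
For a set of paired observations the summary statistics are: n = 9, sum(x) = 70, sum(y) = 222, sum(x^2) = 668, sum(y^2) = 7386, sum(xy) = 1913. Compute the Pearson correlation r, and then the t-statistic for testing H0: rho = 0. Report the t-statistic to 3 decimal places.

S_xy = nΣxy − ΣxΣy = 9·1913 − 70·222 = 17217 − 15540 = 1677
S_xx = nΣx² − (Σx)² = 9·668 − 70² = 6012 − 4900 = 1112
S_yy = nΣy² − (Σy)² = 9·7386 − 222² = 66474 − 49284 = 17190
r = S_xy / √(S_xx·S_yy) = 1677 / √(1112·17190) = 1677 / √19115280 = 1677 / 4372.1025 = 0.3836
t = r·√(n−2)/√(1−r²) = 0.3836·√7 / √(1−0.147149) = 1.014910 / 0.923499 = 1.099

1.099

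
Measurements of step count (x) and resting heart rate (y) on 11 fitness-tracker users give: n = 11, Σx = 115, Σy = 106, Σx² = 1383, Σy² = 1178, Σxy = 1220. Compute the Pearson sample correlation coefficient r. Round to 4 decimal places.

0.6648

S_xy = nΣxy − ΣxΣy = 11·1220 − 115·106 = 13420 − 12190 = 1230
S_xx = nΣx² − (Σx)² = 11·1383 − 115² = 15213 − 13225 = 1988
S_yy = nΣy² − (Σy)² = 11·1178 − 106² = 12958 − 11236 = 1722
r = S_xy / √(S_xx·S_yy) = 1230 / √(1988·1722) = 1230 / √3423336 = 1230 / 1850.2259 = 0.6648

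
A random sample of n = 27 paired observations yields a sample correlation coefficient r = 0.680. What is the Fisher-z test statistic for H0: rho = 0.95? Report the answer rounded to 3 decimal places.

-4.912

Fisher z: atanh(0.680) = 0.829114, atanh(0.95) = 1.831781
z = (z_r − z_0)·√(n−3) = (0.829114 − 1.831781)·√24 = -1.002667 · 4.898979 = -4.912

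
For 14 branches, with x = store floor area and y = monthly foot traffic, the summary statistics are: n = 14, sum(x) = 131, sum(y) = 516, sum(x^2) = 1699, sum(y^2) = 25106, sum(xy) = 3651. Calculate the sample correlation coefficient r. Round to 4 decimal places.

S_xy = nΣxy − ΣxΣy = 14·3651 − 131·516 = 51114 − 67596 = -16482
S_xx = nΣx² − (Σx)² = 14·1699 − 131² = 23786 − 17161 = 6625
S_yy = nΣy² − (Σy)² = 14·25106 − 516² = 351484 − 266256 = 85228
r = S_xy / √(S_xx·S_yy) = -16482 / √(6625·85228) = -16482 / √564635500 = -16482 / 23762.0601 = -0.6936

-0.6936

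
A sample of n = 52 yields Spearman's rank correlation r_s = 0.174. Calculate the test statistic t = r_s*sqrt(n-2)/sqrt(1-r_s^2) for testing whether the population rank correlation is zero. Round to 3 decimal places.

1 − r_s² = 1 − 0.030276 = 0.969724;  √(1−r_s²) = 0.984746
√(n−2) = √50 = 7.071068
t = r_s·√(n−2)/√(1−r_s²) = 0.174 · 7.071068 / 0.984746 = 1.249

1.249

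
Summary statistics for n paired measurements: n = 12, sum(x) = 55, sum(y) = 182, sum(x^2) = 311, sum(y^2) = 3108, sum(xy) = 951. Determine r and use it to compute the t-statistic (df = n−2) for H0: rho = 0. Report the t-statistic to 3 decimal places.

S_xy = nΣxy − ΣxΣy = 12·951 − 55·182 = 11412 − 10010 = 1402
S_xx = nΣx² − (Σx)² = 12·311 − 55² = 3732 − 3025 = 707
S_yy = nΣy² − (Σy)² = 12·3108 − 182² = 37296 − 33124 = 4172
r = S_xy / √(S_xx·S_yy) = 1402 / √(707·4172) = 1402 / √2949604 = 1402 / 1717.4411 = 0.8163
t = r·√(n−2)/√(1−r²) = 0.8163·√10 / √(1−0.666346) = 2.581367 / 0.577628 = 4.469

4.469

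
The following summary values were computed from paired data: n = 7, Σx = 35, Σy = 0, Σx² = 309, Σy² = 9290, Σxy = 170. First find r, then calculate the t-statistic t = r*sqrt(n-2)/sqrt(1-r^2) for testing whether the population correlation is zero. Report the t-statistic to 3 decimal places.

S_xy = nΣxy − ΣxΣy = 7·170 − 35·0 = 1190 − 0 = 1190
S_xx = nΣx² − (Σx)² = 7·309 − 35² = 2163 − 1225 = 938
S_yy = nΣy² − (Σy)² = 7·9290 − 0² = 65030 − 0 = 65030
r = S_xy / √(S_xx·S_yy) = 1190 / √(938·65030) = 1190 / √60998140 = 1190 / 7810.1306 = 0.1524
t = r·√(n−2)/√(1−r²) = 0.1524·√5 / √(1−0.023226) = 0.340777 / 0.988319 = 0.345

0.345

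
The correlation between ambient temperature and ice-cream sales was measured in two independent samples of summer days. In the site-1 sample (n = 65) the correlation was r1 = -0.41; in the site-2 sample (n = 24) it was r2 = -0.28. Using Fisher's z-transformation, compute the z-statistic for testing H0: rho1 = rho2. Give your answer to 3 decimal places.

-0.586

z1 = atanh(-0.41) = -0.435611,  z2 = atanh(-0.28) = -0.287682
SE = √(1/(n1−3) + 1/(n2−3)) = √(1/62 + 1/21) = √(0.0161290 + 0.0476190) = √0.0637480 = 0.252484
z = (z1 − z2)/SE = (-0.435611 − (-0.287682)) / 0.252484 = -0.147929 / 0.252484 = -0.586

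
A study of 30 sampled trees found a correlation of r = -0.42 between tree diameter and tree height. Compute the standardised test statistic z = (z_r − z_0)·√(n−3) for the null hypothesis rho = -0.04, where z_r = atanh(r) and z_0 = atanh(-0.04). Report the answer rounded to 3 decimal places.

-2.118

Fisher z: atanh(-0.42) = -0.447692, atanh(-0.04) = -0.040021
z = (z_r − z_0)·√(n−3) = (-0.447692 − (-0.040021))·√27 = -0.407671 · 5.196152 = -2.118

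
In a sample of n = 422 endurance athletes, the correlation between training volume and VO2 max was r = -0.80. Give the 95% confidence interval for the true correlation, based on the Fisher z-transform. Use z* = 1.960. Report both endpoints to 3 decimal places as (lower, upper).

Fisher z: z_r = atanh(r) = ½·ln((1+(-0.80))/(1−(-0.80))) = -1.098612
SE(z) = 1/√(n−3) = 1/√419 = 0.048853
95% ⇒ z* = 1.960; margin = 1.960·0.048853 = 0.095752
CI on z-scale: (-1.194364, -1.002860)
Back-transform: tanh(-1.194364) = -0.831927, tanh(-1.002860) = -0.762793

(-0.832, -0.763)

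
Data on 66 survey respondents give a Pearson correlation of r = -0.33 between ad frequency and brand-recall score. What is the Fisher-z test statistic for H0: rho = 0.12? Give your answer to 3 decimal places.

z_r = atanh(-0.33) = -0.342828,  z_0 = atanh(0.12) = 0.120581
SE = 1/√(n−3) = 1/√63 = 0.125988
z = (z_r − z_0)/SE = (-0.342828 − 0.120581) / 0.125988 = -0.463409 / 0.125988 = -3.678

-3.678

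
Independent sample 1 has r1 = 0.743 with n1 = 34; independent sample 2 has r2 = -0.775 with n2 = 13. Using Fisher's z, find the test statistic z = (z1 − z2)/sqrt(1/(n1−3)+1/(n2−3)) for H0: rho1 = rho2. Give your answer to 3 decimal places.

Fisher z-transforms: z1 = atanh(0.743) = 0.957143, z2 = atanh(-0.775) = -1.032728; difference d = 1.989871
Var(d) = 1/31 + 1/10 = 0.0322581 + 0.1000000 = 0.1322581
z = d/√Var(d) = 1.989871 / √0.1322581 = 1.989871 / 0.363673 = 5.472

5.472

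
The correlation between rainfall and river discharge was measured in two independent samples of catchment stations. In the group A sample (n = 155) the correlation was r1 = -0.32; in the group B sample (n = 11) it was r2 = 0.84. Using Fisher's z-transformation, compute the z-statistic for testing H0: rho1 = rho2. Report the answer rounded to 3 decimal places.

-4.281

Fisher z-transforms: z1 = atanh(-0.32) = -0.331647, z2 = atanh(0.84) = 1.221174; difference d = -1.552821
Var(d) = 1/152 + 1/8 = 0.0065789 + 0.1250000 = 0.1315789
z = d/√Var(d) = -1.552821 / √0.1315789 = -1.552821 / 0.362738 = -4.281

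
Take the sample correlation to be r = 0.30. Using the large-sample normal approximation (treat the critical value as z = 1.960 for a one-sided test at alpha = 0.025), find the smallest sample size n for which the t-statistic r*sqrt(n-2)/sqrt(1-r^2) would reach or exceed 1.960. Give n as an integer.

41

r√(n−2)/√(1−r²) ≥ 1.960  ⇔  n−2 ≥ (1.960)²·(1−r²)/r²
(1−r²)/r² = (1−0.0900)/0.0900 = 10.1111
n ≥ 2 + 3.8416·10.1111 = 2 + 38.8428 = 40.8428
⌈40.8428⌉ = 41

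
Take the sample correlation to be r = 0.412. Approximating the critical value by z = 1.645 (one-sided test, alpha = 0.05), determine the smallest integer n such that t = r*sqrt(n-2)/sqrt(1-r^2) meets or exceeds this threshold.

r√(n−2)/√(1−r²) ≥ 1.645  ⇔  n−2 ≥ (1.645)²·(1−r²)/r²
(1−r²)/r² = (1−0.169744)/0.169744 = 4.8912
n ≥ 2 + 2.706025·4.8912 = 2 + 13.2357 = 15.2357
⌈15.2357⌉ = 16

16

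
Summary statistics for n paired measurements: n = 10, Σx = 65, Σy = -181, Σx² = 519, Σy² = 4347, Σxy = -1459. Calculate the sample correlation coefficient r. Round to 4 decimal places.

S_xy = nΣxy − ΣxΣy = 10·(-1459) − 65·(-181) = -14590 − (-11765) = -2825
S_xx = nΣx² − (Σx)² = 10·519 − 65² = 5190 − 4225 = 965
S_yy = nΣy² − (Σy)² = 10·4347 − (-181)² = 43470 − 32761 = 10709
r = S_xy / √(S_xx·S_yy) = -2825 / √(965·10709) = -2825 / √10334185 = -2825 / 3214.6827 = -0.8788

-0.8788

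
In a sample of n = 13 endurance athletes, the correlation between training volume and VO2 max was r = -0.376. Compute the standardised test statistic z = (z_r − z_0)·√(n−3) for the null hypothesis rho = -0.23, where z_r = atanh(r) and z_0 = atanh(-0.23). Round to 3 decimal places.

-0.510

z_r = atanh(-0.376) = -0.395393,  z_0 = atanh(-0.23) = -0.234189
SE = 1/√(n−3) = 1/√10 = 0.316228
z = (z_r − z_0)/SE = (-0.395393 − (-0.234189)) / 0.316228 = -0.161204 / 0.316228 = -0.510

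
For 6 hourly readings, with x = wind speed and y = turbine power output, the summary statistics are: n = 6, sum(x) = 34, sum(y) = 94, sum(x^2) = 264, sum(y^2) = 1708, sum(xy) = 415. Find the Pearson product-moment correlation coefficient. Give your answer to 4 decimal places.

-0.9082

Numerator: nΣxy − (Σx)(Σy) = 6·415 − (34)(94) = -706
Denominator: √[(nΣx²−(Σx)²)(nΣy²−(Σy)²)]
  nΣx²−(Σx)² = 6·264 − 1156 = 428;  nΣy²−(Σy)² = 6·1708 − 8836 = 1412
  √(428·1412) = √604336 = 777.3905
r = -706 / 777.3905 = -0.9082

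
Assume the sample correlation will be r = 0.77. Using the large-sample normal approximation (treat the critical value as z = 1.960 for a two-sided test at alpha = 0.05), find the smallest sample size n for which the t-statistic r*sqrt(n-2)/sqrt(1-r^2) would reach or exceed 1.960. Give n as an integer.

Need r·√(n−2)/√(1−r²) ≥ 1.960
√(n−2) ≥ 1.960·√(1−0.5929) / 0.77 = 1.960·0.638044 / 0.77 = 1.6241
n−2 ≥ 2.6377  ⇒  n ≥ 4.6377
Smallest integer n = 5

5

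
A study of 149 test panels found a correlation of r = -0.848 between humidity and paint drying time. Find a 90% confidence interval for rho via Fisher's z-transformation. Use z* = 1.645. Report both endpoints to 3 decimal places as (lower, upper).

(-0.882, -0.805)

z_r = atanh(-0.848) = -1.248989;  SE = 1/√(n−3) = 1/√146 = 0.082761
z-limits: -1.248989 ± 1.645·0.082761 = -1.248989 ± 0.136142 = [-1.385131, -1.112847]
ρ-limits: (tanh -1.385131, tanh -1.112847) = (-0.882, -0.805)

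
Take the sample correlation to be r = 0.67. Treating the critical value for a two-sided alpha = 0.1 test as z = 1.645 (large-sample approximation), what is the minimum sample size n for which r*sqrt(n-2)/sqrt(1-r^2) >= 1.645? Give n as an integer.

r√(n−2)/√(1−r²) ≥ 1.645  ⇔  n−2 ≥ (1.645)²·(1−r²)/r²
(1−r²)/r² = (1−0.4489)/0.4489 = 1.2277
n ≥ 2 + 2.706025·1.2277 = 2 + 3.3222 = 5.3222
⌈5.3222⌉ = 6

6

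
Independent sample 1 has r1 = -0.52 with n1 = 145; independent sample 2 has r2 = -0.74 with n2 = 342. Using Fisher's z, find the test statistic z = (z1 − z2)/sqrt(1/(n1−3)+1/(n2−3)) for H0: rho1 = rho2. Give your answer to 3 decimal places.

z1 = atanh(-0.52) = -0.576340,  z2 = atanh(-0.74) = -0.950479
SE = √(1/(n1−3) + 1/(n2−3)) = √(1/142 + 1/339) = √(0.0070423 + 0.0029499) = √0.0099922 = 0.099961
z = (z1 − z2)/SE = (-0.576340 − (-0.950479)) / 0.099961 = 0.374139 / 0.099961 = 3.743

3.743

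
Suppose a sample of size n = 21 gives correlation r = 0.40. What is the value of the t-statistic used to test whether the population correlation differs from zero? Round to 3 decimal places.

t = r·√(n−2) / √(1−r²) with r = 0.40, n = 21
  = 0.40·√19 / √(1 − 0.1600)
  = 0.40·4.358899 / 0.916515
  = 1.743560 / 0.916515 = 1.902

1.902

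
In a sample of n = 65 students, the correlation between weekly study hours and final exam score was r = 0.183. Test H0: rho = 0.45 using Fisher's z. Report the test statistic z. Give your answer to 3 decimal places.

-2.359

z_r = atanh(0.183) = 0.185085,  z_0 = atanh(0.45) = 0.484700
SE = 1/√(n−3) = 1/√62 = 0.127000
z = (z_r − z_0)/SE = (0.185085 − 0.484700) / 0.127000 = -0.299615 / 0.127000 = -2.359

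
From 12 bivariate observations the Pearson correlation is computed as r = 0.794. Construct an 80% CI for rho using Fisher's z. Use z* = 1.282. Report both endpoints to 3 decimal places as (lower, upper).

(0.575, 0.907)

Fisher z: z_r = atanh(r) = ½·ln((1+0.794)/(1−0.794)) = 1.082163
SE(z) = 1/√(n−3) = 1/√9 = 0.333333
80% ⇒ z* = 1.282; margin = 1.282·0.333333 = 0.427333
CI on z-scale: (0.654830, 1.509496)
Back-transform: tanh(0.654830) = 0.574913, tanh(1.509496) = 0.906850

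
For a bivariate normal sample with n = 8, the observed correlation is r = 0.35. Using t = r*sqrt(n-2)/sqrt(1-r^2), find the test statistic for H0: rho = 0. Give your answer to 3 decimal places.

0.915

t = r·√(n−2) / √(1−r²) with r = 0.35, n = 8
  = 0.35·√6 / √(1 − 0.1225)
  = 0.35·2.449490 / 0.936750
  = 0.857321 / 0.936750 = 0.915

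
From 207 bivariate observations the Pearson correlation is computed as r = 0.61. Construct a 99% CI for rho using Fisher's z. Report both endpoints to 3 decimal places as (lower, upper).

(0.484, 0.711)

z_r = atanh(0.61) = 0.708921;  SE = 1/√(n−3) = 1/√204 = 0.070014
z-limits: 0.708921 ± 2.576·0.070014 = 0.708921 ± 0.180356 = [0.528565, 0.889277]
ρ-limits: (tanh 0.528565, tanh 0.889277) = (0.484, 0.711)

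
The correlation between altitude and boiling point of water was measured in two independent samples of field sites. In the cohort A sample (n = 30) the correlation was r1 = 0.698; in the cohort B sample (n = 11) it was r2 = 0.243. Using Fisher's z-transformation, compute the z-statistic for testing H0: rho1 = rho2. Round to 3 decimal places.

1.529

Fisher z-transforms: z1 = atanh(0.698) = 0.863390, z2 = atanh(0.243) = 0.247960; difference d = 0.615430
Var(d) = 1/27 + 1/8 = 0.0370370 + 0.1250000 = 0.1620370
z = d/√Var(d) = 0.615430 / √0.1620370 = 0.615430 / 0.402538 = 1.529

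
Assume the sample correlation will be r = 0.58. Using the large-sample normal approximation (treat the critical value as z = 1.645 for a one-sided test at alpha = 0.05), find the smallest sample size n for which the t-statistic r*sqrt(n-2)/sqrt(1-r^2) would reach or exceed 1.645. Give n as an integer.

8

r√(n−2)/√(1−r²) ≥ 1.645  ⇔  n−2 ≥ (1.645)²·(1−r²)/r²
(1−r²)/r² = (1−0.3364)/0.3364 = 1.9727
n ≥ 2 + 2.706025·1.9727 = 2 + 5.3382 = 7.3382
⌈7.3382⌉ = 8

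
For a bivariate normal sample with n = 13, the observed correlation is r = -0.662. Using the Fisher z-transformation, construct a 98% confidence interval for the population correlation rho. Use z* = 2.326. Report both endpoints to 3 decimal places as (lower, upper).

z_r = atanh(-0.662) = -0.796366;  SE = 1/√(n−3) = 1/√10 = 0.316228
z-limits: -0.796366 ± 2.326·0.316228 = -0.796366 ± 0.735546 = [-1.531912, -0.060820]
ρ-limits: (tanh -1.531912, tanh -0.060820) = (-0.911, -0.061)

(-0.911, -0.061)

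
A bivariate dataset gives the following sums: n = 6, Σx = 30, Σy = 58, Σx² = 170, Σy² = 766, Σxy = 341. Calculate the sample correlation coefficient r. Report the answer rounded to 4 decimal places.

0.7958

S_xy = nΣxy − ΣxΣy = 6·341 − 30·58 = 2046 − 1740 = 306
S_xx = nΣx² − (Σx)² = 6·170 − 30² = 1020 − 900 = 120
S_yy = nΣy² − (Σy)² = 6·766 − 58² = 4596 − 3364 = 1232
r = S_xy / √(S_xx·S_yy) = 306 / √(120·1232) = 306 / √147840 = 306 / 384.4997 = 0.7958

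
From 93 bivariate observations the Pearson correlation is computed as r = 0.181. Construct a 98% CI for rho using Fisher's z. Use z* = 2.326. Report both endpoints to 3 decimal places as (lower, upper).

z_r = atanh(0.181) = 0.183016;  SE = 1/√(n−3) = 1/√90 = 0.105409
z-limits: 0.183016 ± 2.326·0.105409 = 0.183016 ± 0.245181 = [-0.062165, 0.428197]
ρ-limits: (tanh -0.062165, tanh 0.428197) = (-0.062, 0.404)

(-0.062, 0.404)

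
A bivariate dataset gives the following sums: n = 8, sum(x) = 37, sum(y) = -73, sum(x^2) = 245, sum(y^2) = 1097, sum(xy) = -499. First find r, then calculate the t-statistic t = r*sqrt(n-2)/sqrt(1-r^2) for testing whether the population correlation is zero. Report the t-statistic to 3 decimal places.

-5.195

Numerator: nΣxy − (Σx)(Σy) = 8·(-499) − (37)(-73) = -1291
Denominator: √[(nΣx²−(Σx)²)(nΣy²−(Σy)²)]
  nΣx²−(Σx)² = 8·245 − 1369 = 591;  nΣy²−(Σy)² = 8·1097 − 5329 = 3447
  √(591·3447) = √2037177 = 1427.2971
r = -1291 / 1427.2971 = -0.9045
t = r·√(n−2)/√(1−r²) = -0.9045·√6 / √(1−0.818120) = -2.215563 / 0.426474 = -5.195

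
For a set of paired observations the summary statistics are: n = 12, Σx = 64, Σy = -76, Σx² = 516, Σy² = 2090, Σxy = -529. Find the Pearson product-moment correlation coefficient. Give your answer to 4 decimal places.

-0.2333

S_xy = nΣxy − ΣxΣy = 12·(-529) − 64·(-76) = -6348 − (-4864) = -1484
S_xx = nΣx² − (Σx)² = 12·516 − 64² = 6192 − 4096 = 2096
S_yy = nΣy² − (Σy)² = 12·2090 − (-76)² = 25080 − 5776 = 19304
r = S_xy / √(S_xx·S_yy) = -1484 / √(2096·19304) = -1484 / √40461184 = -1484 / 6360.9106 = -0.2333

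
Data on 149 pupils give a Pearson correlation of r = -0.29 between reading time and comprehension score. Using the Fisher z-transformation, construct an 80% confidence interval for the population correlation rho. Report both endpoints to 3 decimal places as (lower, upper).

Fisher z: z_r = atanh(r) = ½·ln((1+(-0.29))/(1−(-0.29))) = -0.298566
SE(z) = 1/√(n−3) = 1/√146 = 0.082761
80% ⇒ z* = 1.282; margin = 1.282·0.082761 = 0.106100
CI on z-scale: (-0.404666, -0.192466)
Back-transform: tanh(-0.404666) = -0.383934, tanh(-0.192466) = -0.190124

(-0.384, -0.190)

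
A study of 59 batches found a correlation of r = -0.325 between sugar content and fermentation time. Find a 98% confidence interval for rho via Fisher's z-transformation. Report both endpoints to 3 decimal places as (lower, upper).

Fisher z: z_r = atanh(r) = ½·ln((1+(-0.325))/(1−(-0.325))) = -0.337228
SE(z) = 1/√(n−3) = 1/√56 = 0.133631
98% ⇒ z* = 2.326; margin = 2.326·0.133631 = 0.310826
CI on z-scale: (-0.648054, -0.026402)
Back-transform: tanh(-0.648054) = -0.570358, tanh(-0.026402) = -0.026396

(-0.570, -0.026)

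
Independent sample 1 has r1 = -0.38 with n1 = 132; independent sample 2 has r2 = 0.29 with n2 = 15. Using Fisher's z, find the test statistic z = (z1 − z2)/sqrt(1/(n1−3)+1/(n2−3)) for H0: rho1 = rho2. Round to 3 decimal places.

Fisher z-transforms: z1 = atanh(-0.38) = -0.400060, z2 = atanh(0.29) = 0.298566; difference d = -0.698626
Var(d) = 1/129 + 1/12 = 0.0077519 + 0.0833333 = 0.0910852
z = d/√Var(d) = -0.698626 / √0.0910852 = -0.698626 / 0.301803 = -2.315

-2.315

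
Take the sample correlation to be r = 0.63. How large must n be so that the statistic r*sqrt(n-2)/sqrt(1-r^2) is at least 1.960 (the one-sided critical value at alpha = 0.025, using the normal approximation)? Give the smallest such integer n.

8

Need r·√(n−2)/√(1−r²) ≥ 1.960
√(n−2) ≥ 1.960·√(1−0.3969) / 0.63 = 1.960·0.776595 / 0.63 = 2.4161
n−2 ≥ 5.8375  ⇒  n ≥ 7.8375
Smallest integer n = 8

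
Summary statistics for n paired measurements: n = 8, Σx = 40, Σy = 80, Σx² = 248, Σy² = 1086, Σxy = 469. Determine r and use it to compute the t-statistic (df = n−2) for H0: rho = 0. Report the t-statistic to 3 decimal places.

1.785

Numerator: nΣxy − (Σx)(Σy) = 8·469 − (40)(80) = 552
Denominator: √[(nΣx²−(Σx)²)(nΣy²−(Σy)²)]
  nΣx²−(Σx)² = 8·248 − 1600 = 384;  nΣy²−(Σy)² = 8·1086 − 6400 = 2288
  √(384·2288) = √878592 = 937.3324
r = 552 / 937.3324 = 0.5889
t = r·√(n−2)/√(1−r²) = 0.5889·√6 / √(1−0.346803) = 1.442505 / 0.808206 = 1.785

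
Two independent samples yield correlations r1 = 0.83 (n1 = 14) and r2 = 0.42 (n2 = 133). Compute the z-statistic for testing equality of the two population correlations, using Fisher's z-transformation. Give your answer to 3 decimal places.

2.358

Fisher z-transforms: z1 = atanh(0.83) = 1.188136, z2 = atanh(0.42) = 0.447692; difference d = 0.740444
Var(d) = 1/11 + 1/130 = 0.0909091 + 0.0076923 = 0.0986014
z = d/√Var(d) = 0.740444 / √0.0986014 = 0.740444 / 0.314009 = 2.358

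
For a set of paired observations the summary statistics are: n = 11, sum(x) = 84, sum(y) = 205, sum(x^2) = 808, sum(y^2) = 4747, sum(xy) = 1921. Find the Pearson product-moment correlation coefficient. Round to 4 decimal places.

S_xy = nΣxy − ΣxΣy = 11·1921 − 84·205 = 21131 − 17220 = 3911
S_xx = nΣx² − (Σx)² = 11·808 − 84² = 8888 − 7056 = 1832
S_yy = nΣy² − (Σy)² = 11·4747 − 205² = 52217 − 42025 = 10192
r = S_xy / √(S_xx·S_yy) = 3911 / √(1832·10192) = 3911 / √18671744 = 3911 / 4321.0813 = 0.9051

0.9051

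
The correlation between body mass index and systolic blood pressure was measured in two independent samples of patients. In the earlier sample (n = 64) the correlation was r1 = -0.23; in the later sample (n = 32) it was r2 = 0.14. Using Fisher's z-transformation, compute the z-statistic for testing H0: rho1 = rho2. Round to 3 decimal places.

z1 = atanh(-0.23) = -0.234189,  z2 = atanh(0.14) = 0.140926
SE = √(1/(n1−3) + 1/(n2−3)) = √(1/61 + 1/29) = √(0.0163934 + 0.0344828) = √0.0508762 = 0.225558
z = (z1 − z2)/SE = (-0.234189 − 0.140926) / 0.225558 = -0.375115 / 0.225558 = -1.663

-1.663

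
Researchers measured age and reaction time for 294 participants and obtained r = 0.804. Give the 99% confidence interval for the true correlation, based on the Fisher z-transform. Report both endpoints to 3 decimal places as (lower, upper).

Fisher z: z_r = atanh(r) = ½·ln((1+0.804)/(1−0.804)) = 1.109824
SE(z) = 1/√(n−3) = 1/√291 = 0.058621
99% ⇒ z* = 2.576; margin = 2.576·0.058621 = 0.151008
CI on z-scale: (0.958816, 1.260832)
Back-transform: tanh(0.958816) = 0.743748, tanh(1.260832) = 0.851293

(0.744, 0.851)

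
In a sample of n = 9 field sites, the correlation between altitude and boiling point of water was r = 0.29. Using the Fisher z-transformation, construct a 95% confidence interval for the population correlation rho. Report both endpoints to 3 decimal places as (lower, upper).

Fisher z: z_r = atanh(r) = ½·ln((1+0.29)/(1−0.29)) = 0.298566
SE(z) = 1/√(n−3) = 1/√6 = 0.408248
95% ⇒ z* = 1.960; margin = 1.960·0.408248 = 0.800166
CI on z-scale: (-0.501600, 1.098732)
Back-transform: tanh(-0.501600) = -0.463375, tanh(1.098732) = 0.800043

(-0.463, 0.800)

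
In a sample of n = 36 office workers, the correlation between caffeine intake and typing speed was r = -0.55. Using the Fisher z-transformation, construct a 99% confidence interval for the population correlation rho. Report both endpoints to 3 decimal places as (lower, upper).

(-0.788, -0.168)

z_r = atanh(-0.55) = -0.618381;  SE = 1/√(n−3) = 1/√33 = 0.174078
z-limits: -0.618381 ± 2.576·0.174078 = -0.618381 ± 0.448425 = [-1.066806, -0.169956]
ρ-limits: (tanh -1.066806, tanh -0.169956) = (-0.788, -0.168)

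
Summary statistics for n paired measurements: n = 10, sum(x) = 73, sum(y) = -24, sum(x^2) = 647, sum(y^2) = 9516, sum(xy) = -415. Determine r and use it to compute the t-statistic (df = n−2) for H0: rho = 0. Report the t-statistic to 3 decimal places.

S_xy = nΣxy − ΣxΣy = 10·(-415) − 73·(-24) = -4150 − (-1752) = -2398
S_xx = nΣx² − (Σx)² = 10·647 − 73² = 6470 − 5329 = 1141
S_yy = nΣy² − (Σy)² = 10·9516 − (-24)² = 95160 − 576 = 94584
r = S_xy / √(S_xx·S_yy) = -2398 / √(1141·94584) = -2398 / √107920344 = -2398 / 10388.4717 = -0.2308
t = r·√(n−2)/√(1−r²) = -0.2308·√8 / √(1−0.053269) = -0.652801 / 0.973001 = -0.671

-0.671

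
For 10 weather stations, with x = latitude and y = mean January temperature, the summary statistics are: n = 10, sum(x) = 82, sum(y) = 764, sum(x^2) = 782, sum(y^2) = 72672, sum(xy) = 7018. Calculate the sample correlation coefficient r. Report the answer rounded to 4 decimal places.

0.6016

Numerator: nΣxy − (Σx)(Σy) = 10·7018 − (82)(764) = 7532
Denominator: √[(nΣx²−(Σx)²)(nΣy²−(Σy)²)]
  nΣx²−(Σx)² = 10·782 − 6724 = 1096;  nΣy²−(Σy)² = 10·72672 − 583696 = 143024
  √(1096·143024) = √156754304 = 12520.1559
r = 7532 / 12520.1559 = 0.6016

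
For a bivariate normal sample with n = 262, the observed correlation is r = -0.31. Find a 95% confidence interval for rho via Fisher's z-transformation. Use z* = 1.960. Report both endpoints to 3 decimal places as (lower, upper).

Fisher z: z_r = atanh(r) = ½·ln((1+(-0.31))/(1−(-0.31))) = -0.320545
SE(z) = 1/√(n−3) = 1/√259 = 0.062137
95% ⇒ z* = 1.960; margin = 1.960·0.062137 = 0.121789
CI on z-scale: (-0.442334, -0.198756)
Back-transform: tanh(-0.442334) = -0.415577, tanh(-0.198756) = -0.196179

(-0.416, -0.196)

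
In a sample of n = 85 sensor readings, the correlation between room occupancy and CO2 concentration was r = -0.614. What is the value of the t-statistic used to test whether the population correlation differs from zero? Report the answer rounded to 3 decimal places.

t = r·√(n−2) / √(1−r²) with r = -0.614, n = 85
  = -0.614·√83 / √(1 − 0.376996)
  = -0.614·9.110434 / 0.789306
  = -5.593806 / 0.789306 = -7.087

-7.087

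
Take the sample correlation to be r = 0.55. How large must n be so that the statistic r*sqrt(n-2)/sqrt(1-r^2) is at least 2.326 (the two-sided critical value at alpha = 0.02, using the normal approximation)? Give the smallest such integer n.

15

Need r·√(n−2)/√(1−r²) ≥ 2.326
√(n−2) ≥ 2.326·√(1−0.3025) / 0.55 = 2.326·0.835165 / 0.55 = 3.5320
n−2 ≥ 12.4750  ⇒  n ≥ 14.4750
Smallest integer n = 15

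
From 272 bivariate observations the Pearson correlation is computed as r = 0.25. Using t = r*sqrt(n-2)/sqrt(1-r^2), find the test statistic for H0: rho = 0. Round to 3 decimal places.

4.243

1 − r² = 1 − 0.0625 = 0.9375;  √(1−r²) = 0.968246
√(n−2) = √270 = 16.431677
t = r·√(n−2)/√(1−r²) = 0.25 · 16.431677 / 0.968246 = 4.243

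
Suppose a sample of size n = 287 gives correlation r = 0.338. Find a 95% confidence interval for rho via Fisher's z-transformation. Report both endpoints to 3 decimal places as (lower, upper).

(0.231, 0.437)

Fisher z: z_r = atanh(r) = ½·ln((1+0.338)/(1−0.338)) = 0.351833
SE(z) = 1/√(n−3) = 1/√284 = 0.059339
95% ⇒ z* = 1.960; margin = 1.960·0.059339 = 0.116304
CI on z-scale: (0.235529, 0.468137)
Back-transform: tanh(0.235529) = 0.231268, tanh(0.468137) = 0.436693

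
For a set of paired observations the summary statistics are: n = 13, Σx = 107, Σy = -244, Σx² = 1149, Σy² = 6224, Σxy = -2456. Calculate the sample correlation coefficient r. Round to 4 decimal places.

-0.6740

S_xy = nΣxy − ΣxΣy = 13·(-2456) − 107·(-244) = -31928 − (-26108) = -5820
S_xx = nΣx² − (Σx)² = 13·1149 − 107² = 14937 − 11449 = 3488
S_yy = nΣy² − (Σy)² = 13·6224 − (-244)² = 80912 − 59536 = 21376
r = S_xy / √(S_xx·S_yy) = -5820 / √(3488·21376) = -5820 / √74559488 = -5820 / 8634.7836 = -0.6740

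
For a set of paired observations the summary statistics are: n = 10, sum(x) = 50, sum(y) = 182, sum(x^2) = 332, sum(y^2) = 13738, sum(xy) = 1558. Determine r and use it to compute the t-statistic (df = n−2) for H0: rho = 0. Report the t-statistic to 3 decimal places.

2.779

S_xy = nΣxy − ΣxΣy = 10·1558 − 50·182 = 15580 − 9100 = 6480
S_xx = nΣx² − (Σx)² = 10·332 − 50² = 3320 − 2500 = 820
S_yy = nΣy² − (Σy)² = 10·13738 − 182² = 137380 − 33124 = 104256
r = S_xy / √(S_xx·S_yy) = 6480 / √(820·104256) = 6480 / √85489920 = 6480 / 9246.0759 = 0.7008
t = r·√(n−2)/√(1−r²) = 0.7008·√8 / √(1−0.491121) = 1.982162 / 0.713358 = 2.779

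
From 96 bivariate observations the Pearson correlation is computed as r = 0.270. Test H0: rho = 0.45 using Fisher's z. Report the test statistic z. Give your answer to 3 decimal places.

z_r = atanh(0.270) = 0.276864,  z_0 = atanh(0.45) = 0.484700
SE = 1/√(n−3) = 1/√93 = 0.103695
z = (z_r − z_0)/SE = (0.276864 − 0.484700) / 0.103695 = -0.207836 / 0.103695 = -2.004

-2.004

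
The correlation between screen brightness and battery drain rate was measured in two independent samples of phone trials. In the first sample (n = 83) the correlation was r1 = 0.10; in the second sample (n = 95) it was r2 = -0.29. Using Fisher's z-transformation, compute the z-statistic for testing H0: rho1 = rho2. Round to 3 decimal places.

Fisher z-transforms: z1 = atanh(0.10) = 0.100335, z2 = atanh(-0.29) = -0.298566; difference d = 0.398901
Var(d) = 1/80 + 1/92 = 0.0125000 + 0.0108696 = 0.0233696
z = d/√Var(d) = 0.398901 / √0.0233696 = 0.398901 / 0.152871 = 2.609

2.609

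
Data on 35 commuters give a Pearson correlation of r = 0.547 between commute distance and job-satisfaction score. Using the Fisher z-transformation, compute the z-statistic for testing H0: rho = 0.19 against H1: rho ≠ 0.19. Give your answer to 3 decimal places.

Fisher z: atanh(0.547) = 0.614090, atanh(0.19) = 0.192337
z = (z_r − z_0)·√(n−3) = (0.614090 − 0.192337)·√32 = 0.421753 · 5.656854 = 2.386

2.386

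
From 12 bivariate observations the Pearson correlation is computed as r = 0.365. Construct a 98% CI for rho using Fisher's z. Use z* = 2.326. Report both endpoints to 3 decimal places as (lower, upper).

(-0.374, 0.820)

Fisher z: z_r = atanh(r) = ½·ln((1+0.365)/(1−0.365)) = 0.382642
SE(z) = 1/√(n−3) = 1/√9 = 0.333333
98% ⇒ z* = 2.326; margin = 2.326·0.333333 = 0.775333
CI on z-scale: (-0.392691, 1.157975)
Back-transform: tanh(-0.392691) = -0.373678, tanh(1.157975) = 0.820379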